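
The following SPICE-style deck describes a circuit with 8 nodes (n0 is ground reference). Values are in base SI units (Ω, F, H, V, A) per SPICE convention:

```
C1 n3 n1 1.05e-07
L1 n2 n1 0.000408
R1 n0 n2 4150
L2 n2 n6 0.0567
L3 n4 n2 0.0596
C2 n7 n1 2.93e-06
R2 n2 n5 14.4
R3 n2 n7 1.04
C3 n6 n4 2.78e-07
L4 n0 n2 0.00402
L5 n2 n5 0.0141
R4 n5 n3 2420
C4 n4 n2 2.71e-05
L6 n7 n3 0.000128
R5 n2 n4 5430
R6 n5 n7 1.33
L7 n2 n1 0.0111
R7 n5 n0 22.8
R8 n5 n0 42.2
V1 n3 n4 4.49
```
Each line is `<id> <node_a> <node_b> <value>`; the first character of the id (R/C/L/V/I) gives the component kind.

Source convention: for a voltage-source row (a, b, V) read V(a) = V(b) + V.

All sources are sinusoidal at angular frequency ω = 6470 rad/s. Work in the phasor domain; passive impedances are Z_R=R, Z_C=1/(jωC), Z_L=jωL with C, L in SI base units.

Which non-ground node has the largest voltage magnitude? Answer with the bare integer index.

Apply KCL at each of the 7 non-ground nodes and solve the resulting linear system.
Node n1: branches {C1, L1, C2, L7} → V_1 = 0.2445-0.6865j
Node n2: branches {L1, R1, L2, L3, R2, R3, L4, L5, C4, R5, L7} → V_2 = 0.2519-0.6404j
Node n3: branches {C1, R4, L6, V1} → V_3 = -0.3294+0.3819j
Node n4: branches {L3, C3, C4, R5, V1} → V_4 = -4.819+0.3819j
Node n5: branches {R2, L5, R4, R6, R7, R8} → V_5 = 0.3636+0.1456j
Node n6: branches {L2, C3} → V_6 = 10.09-2.624j
Node n7: branches {C2, R3, L6, R6} → V_7 = 0.4184+0.2296j
Source currents: i(V1)=-0.1829-0.9027j

6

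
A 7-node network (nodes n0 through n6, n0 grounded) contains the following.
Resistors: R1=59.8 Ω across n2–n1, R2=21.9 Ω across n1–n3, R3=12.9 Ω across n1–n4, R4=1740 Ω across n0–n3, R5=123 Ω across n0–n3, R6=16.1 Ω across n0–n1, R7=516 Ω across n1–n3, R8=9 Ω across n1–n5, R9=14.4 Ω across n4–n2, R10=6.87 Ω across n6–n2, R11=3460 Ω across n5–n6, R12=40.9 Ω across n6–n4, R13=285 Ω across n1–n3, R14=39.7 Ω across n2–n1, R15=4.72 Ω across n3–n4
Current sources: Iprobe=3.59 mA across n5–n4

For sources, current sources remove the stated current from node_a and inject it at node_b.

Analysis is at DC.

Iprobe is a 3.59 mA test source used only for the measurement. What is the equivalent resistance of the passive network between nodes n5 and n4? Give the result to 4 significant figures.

R_eq = 15.52 Ω

Apply KCL at each of the 6 non-ground nodes and solve the resulting linear system.
Node n1: branches {R1, R2, R3, R6, R7, R8, R13, R14} → V_1 = -0.002264
Node n2: branches {R1, R9, R10, R14} → V_2 = 0.01372
Node n3: branches {R2, R4, R5, R7, R13, R15} → V_3 = 0.01616
Node n4: branches {R3, R9, R12, R15, Iprobe} → V_4 = 0.02126
Node n5: branches {R8, R11, Iprobe} → V_5 = -0.03445
Node n6: branches {R10, R11, R12} → V_6 = 0.01472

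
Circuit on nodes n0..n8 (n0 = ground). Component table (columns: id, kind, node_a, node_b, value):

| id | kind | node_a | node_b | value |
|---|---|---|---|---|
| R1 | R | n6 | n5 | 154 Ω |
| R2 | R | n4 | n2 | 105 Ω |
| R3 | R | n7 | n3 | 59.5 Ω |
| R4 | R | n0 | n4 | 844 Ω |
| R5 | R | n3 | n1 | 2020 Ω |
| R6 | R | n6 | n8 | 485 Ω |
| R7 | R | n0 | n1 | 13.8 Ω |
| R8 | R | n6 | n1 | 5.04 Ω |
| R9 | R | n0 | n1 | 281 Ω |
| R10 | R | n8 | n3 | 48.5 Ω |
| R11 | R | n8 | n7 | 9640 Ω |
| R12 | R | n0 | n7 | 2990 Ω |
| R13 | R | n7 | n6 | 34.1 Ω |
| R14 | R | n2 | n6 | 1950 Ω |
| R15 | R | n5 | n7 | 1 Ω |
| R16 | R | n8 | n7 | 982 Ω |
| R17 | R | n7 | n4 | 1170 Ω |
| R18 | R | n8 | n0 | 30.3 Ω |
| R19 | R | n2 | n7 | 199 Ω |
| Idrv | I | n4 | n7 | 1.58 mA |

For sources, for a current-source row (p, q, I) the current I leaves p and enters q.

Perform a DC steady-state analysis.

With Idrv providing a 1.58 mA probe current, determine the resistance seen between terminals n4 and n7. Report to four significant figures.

R_eq = 182.5 Ω

MNA unknowns: 8 node voltages V₁..V_8
R1: Y=0.006494 on G[6,5]
R2: Y=0.009524 on G[4,2]
R3: Y=0.01681 on G[7,3]
R4: Y=0.001185 on G[0,4]
R5: Y=0.0004950 on G[3,1]
R6: Y=0.002062 on G[6,8]
R7: Y=0.07246 on G[0,1]
R8: Y=0.1984 on G[6,1]
R9: Y=0.003559 on G[0,1]
R10: Y=0.02062 on G[8,3]
R11: Y=0.0001037 on G[8,7]
R12: Y=0.0003344 on G[0,7]
R13: Y=0.02933 on G[7,6]
R14: Y=0.0005128 on G[2,6]
R15: Y=1.000 on G[5,7]
R16: Y=0.001018 on G[8,7]
R17: Y=0.0008547 on G[7,4]
R18: Y=0.03300 on G[8,0]
R19: Y=0.005025 on G[2,7]
Idrv: z[4]−=0.00158, z[7]+=0.00158
solve → V1=0.002914, V2=-0.1699, V3=0.007328, V4=-0.2757, V5=0.01264, V6=0.004019, V7=0.01270, V8=0.003056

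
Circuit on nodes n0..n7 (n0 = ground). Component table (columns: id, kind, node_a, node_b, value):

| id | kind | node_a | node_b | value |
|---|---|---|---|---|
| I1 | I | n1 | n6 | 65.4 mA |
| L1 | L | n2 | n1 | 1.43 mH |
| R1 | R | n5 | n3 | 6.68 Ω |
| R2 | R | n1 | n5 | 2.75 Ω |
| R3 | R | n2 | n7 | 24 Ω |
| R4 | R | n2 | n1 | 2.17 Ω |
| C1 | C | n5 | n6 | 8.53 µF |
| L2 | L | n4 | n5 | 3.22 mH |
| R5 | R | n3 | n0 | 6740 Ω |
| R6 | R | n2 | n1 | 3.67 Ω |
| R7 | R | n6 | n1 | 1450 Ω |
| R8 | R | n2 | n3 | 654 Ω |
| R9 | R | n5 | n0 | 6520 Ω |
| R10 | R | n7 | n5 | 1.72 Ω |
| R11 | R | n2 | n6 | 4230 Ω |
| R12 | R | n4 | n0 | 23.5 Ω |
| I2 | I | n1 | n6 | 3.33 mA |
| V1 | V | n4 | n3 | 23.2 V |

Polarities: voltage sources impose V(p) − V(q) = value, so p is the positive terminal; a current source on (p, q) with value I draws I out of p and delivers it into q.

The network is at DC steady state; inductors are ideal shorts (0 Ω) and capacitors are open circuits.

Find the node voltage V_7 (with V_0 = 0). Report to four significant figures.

0.07445 V

MNA unknowns: 7 node voltages V₁..V_7 plus 3 source currents (L1, L2, V1)
I1: z[1]−=0.0654, z[6]+=0.0654
L1: row V2−V1=0, i_L1 at 2,1
R1: Y=0.1497 on G[5,3]
R2: Y=0.3636 on G[1,5]
R3: Y=0.04167 on G[2,7]
R4: Y=0.4608 on G[2,1]
C1: Y=0.000 on G[5,6]
L2: row V4−V5=0, i_L2 at 4,5
R5: Y=0.0001484 on G[3,0]
R6: Y=0.2725 on G[2,1]
R7: Y=0.0006897 on G[6,1]
R8: Y=0.001529 on G[2,3]
R9: Y=0.0001534 on G[5,0]
R10: Y=0.5814 on G[7,5]
R11: Y=0.0002364 on G[2,6]
R12: Y=0.04255 on G[4,0]
I2: z[1]−=0.00333, z[6]+=0.00333
V1: row V4−V3=23.2, i_V1 at 4,3
solve → V1=-0.007476, V2=-0.007476, V3=-23.12, V4=0.08032, V5=0.08032, V6=74.21, V7=0.07445
aux → i_L1=-0.01438, i_L2=3.508, i_V1=-3.512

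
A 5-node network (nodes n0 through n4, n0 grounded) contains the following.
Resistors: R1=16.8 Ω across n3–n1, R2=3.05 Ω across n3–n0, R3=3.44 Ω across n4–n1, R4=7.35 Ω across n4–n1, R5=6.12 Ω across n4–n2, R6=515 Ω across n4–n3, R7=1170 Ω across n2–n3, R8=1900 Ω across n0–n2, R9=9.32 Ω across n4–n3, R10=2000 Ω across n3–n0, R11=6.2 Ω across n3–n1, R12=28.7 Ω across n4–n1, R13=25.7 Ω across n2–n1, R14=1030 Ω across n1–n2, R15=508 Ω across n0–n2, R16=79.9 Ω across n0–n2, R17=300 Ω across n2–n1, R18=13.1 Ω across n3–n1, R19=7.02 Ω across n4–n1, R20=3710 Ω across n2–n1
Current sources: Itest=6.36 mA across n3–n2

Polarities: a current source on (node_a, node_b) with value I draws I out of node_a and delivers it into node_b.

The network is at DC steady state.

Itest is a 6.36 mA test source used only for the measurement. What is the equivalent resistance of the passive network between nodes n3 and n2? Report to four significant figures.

R_eq = 6.871 Ω

Element admittances at DC:
  Y(R1) = 0.05952 S between n3,n1
  Y(R2) = 0.3279 S between n3,n0
  Y(R3) = 0.2907 S between n4,n1
  Y(R4) = 0.1361 S between n4,n1
  Y(R5) = 0.1634 S between n4,n2
  Y(R6) = 0.001942 S between n4,n3
  Y(R7) = 0.0008547 S between n2,n3
  Y(R8) = 0.0005263 S between n0,n2
  Y(R9) = 0.1073 S between n4,n3
  Y(R10) = 0.0005000 S between n3,n0
  Y(R11) = 0.1613 S between n3,n1
  Y(R12) = 0.03484 S between n4,n1
  Y(R13) = 0.03891 S between n2,n1
  Y(R14) = 0.0009709 S between n1,n2
  Y(R15) = 0.001969 S between n0,n2
  Y(R16) = 0.01252 S between n0,n2
  Y(R17) = 0.003333 S between n2,n1
  Y(R18) = 0.07634 S between n3,n1
  Y(R19) = 0.1425 S between n4,n1
  Y(R20) = 0.0002695 S between n2,n1
  Itest: injects 0.00636 A into n2 (from n3)
Assemble and solve the 4×4 MNA system:
  V(n1)=0.01099  V(n2)=0.04179  V(n3)=-0.001910  V(n4)=0.01513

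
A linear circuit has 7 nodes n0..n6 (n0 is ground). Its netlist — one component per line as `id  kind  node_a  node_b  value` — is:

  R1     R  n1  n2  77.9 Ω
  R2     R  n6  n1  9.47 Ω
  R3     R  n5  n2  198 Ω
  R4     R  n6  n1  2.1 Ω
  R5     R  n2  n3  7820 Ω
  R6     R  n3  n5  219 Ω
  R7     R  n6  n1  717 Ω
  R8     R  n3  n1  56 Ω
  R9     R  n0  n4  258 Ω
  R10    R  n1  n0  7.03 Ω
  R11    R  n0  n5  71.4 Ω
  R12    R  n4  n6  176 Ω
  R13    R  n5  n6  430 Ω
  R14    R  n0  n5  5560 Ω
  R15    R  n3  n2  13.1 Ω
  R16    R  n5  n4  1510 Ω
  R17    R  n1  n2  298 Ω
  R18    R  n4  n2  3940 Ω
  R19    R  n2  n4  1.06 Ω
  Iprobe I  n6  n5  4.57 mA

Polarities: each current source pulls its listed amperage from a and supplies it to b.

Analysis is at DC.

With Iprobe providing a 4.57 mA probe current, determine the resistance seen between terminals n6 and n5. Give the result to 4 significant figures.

R_eq = 43.90 Ω

MNA unknowns: 6 node voltages V₁..V_6
R1: Y=0.01284 on G[1,2]
R2: Y=0.1056 on G[6,1]
R3: Y=0.005051 on G[5,2]
R4: Y=0.4762 on G[6,1]
R5: Y=0.0001279 on G[2,3]
R6: Y=0.004566 on G[3,5]
R7: Y=0.001395 on G[6,1]
R8: Y=0.01786 on G[3,1]
R9: Y=0.003876 on G[0,4]
R10: Y=0.1422 on G[1,0]
R11: Y=0.01401 on G[0,5]
R12: Y=0.005682 on G[4,6]
R13: Y=0.002326 on G[5,6]
R14: Y=0.0001799 on G[0,5]
R15: Y=0.07634 on G[3,2]
R16: Y=0.0006623 on G[5,4]
R17: Y=0.003356 on G[1,2]
R18: Y=0.0002538 on G[4,2]
R19: Y=0.9434 on G[2,4]
Iprobe: z[6]−=0.00457, z[5]+=0.00457
solve → V1=-0.01807, V2=0.01940, V3=0.01986, V4=0.01916, V5=0.1760, V6=-0.02468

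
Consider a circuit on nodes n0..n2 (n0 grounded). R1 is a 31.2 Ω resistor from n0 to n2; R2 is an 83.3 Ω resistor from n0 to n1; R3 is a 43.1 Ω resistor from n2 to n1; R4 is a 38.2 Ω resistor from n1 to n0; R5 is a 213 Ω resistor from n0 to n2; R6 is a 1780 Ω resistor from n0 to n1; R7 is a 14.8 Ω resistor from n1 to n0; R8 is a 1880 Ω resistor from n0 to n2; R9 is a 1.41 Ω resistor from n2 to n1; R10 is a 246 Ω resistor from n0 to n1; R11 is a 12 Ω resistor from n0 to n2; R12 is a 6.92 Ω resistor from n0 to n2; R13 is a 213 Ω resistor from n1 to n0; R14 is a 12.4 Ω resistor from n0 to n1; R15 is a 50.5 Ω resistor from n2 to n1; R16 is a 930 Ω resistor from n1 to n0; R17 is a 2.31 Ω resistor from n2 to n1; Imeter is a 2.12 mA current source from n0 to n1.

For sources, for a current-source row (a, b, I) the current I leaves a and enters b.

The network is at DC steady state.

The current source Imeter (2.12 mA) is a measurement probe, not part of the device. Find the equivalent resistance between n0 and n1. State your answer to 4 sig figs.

MNA unknowns: 2 node voltages V₁..V_2
R1: Y=0.03205 on G[0,2]
R2: Y=0.01200 on G[0,1]
R3: Y=0.02320 on G[2,1]
R4: Y=0.02618 on G[1,0]
R5: Y=0.004695 on G[0,2]
R6: Y=0.0005618 on G[0,1]
R7: Y=0.06757 on G[1,0]
R8: Y=0.0005319 on G[0,2]
R9: Y=0.7092 on G[2,1]
R10: Y=0.004065 on G[0,1]
R11: Y=0.08333 on G[0,2]
R12: Y=0.1445 on G[0,2]
R13: Y=0.004695 on G[1,0]
R14: Y=0.08065 on G[0,1]
R15: Y=0.01980 on G[2,1]
R16: Y=0.001075 on G[1,0]
R17: Y=0.4329 on G[2,1]
Imeter: z[0]−=0.00212, z[1]+=0.00212
solve → V1=0.005128, V2=0.004190

R_eq = 2.419 Ω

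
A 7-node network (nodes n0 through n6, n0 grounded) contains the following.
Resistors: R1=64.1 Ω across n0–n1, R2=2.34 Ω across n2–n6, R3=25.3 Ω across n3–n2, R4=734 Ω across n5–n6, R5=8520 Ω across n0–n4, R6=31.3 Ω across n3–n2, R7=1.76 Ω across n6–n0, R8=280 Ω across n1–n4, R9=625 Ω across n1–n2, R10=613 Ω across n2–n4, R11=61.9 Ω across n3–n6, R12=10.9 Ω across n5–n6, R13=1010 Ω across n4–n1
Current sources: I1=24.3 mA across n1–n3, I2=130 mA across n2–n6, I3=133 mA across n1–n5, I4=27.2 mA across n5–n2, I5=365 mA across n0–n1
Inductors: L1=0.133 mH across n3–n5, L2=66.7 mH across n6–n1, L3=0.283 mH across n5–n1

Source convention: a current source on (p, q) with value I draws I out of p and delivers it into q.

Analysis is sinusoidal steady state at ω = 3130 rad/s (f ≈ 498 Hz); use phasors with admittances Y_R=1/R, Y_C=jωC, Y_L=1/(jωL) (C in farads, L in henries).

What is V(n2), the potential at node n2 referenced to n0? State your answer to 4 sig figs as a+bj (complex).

0.6215-0.004290j V

Element admittances at ω=3130 rad/s:
  Y(R1) = 0.01560+0.000j S between n0,n1
  Y(R2) = 0.4274+0.000j S between n2,n6
  Y(R3) = 0.03953+0.000j S between n3,n2
  Y(R4) = 0.001362+0.000j S between n5,n6
  I1: injects 0.0243 A into n3 (from n1)
  Y(R5) = 0.0001174+0.000j S between n0,n4
  I2: injects 0.13 A into n6 (from n2)
  Y(R6) = 0.03195+0.000j S between n3,n2
  I3: injects 0.133 A into n5 (from n1)
  Y(R7) = 0.5682+0.000j S between n6,n0
  Y(R8) = 0.003571+0.000j S between n1,n4
  Y(L1) = 0.000-2.402j S between n3,n5
  Y(R9) = 0.001600+0.000j S between n1,n2
  Y(R10) = 0.001631+0.000j S between n2,n4
  Y(L2) = 0.000-0.004790j S between n6,n1
  Y(R11) = 0.01616+0.000j S between n3,n6
  I4: injects 0.0272 A into n2 (from n5)
  Y(L3) = 0.000-1.129j S between n5,n1
  Y(R12) = 0.09174+0.000j S between n5,n6
  Y(R13) = 0.0009901+0.000j S between n4,n1
  I5: injects 0.365 A into n1 (from n0)
Assemble and solve the 6×6 MNA system:
  V(n1)=2.238+0.1914j  V(n2)=0.6215-0.004290j  V(n3)=2.241-0.005965j  V(n4)=1.778+0.1372j  V(n5)=2.242+0.04329j  V(n6)=0.5806-0.005283j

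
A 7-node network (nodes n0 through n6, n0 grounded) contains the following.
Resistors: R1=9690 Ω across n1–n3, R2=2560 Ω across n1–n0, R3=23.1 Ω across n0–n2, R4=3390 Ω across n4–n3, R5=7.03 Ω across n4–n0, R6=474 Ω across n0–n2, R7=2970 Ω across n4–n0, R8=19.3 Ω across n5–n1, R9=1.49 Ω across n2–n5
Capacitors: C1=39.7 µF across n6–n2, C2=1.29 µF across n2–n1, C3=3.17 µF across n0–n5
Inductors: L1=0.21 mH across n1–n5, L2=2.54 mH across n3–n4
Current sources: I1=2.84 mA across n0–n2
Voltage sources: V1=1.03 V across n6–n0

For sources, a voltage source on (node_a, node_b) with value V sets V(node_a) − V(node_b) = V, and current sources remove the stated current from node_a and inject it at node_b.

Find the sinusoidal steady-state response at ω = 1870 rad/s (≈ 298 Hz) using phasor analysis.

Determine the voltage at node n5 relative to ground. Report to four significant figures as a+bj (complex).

0.7361+0.3781j V

Apply KCL at each of the 6 non-ground nodes and solve the resulting linear system.
Node n1: branches {R1, R2, C2, L1, R8} → V_1 = 0.7362+0.3780j
Node n2: branches {C1, C2, R3, I1, R6, R9} → V_2 = 0.7333+0.3849j
Node n3: branches {R1, R4, L2} → V_3 = 0.0003481+0.0006340j
Node n4: branches {R4, R5, L2, R7} → V_4 = 0.0005326+0.0002731j
Node n5: branches {L1, R8, C3, R9} → V_5 = 0.7361+0.3781j
Node n6: branches {C1, V1} → V_6 = 1.030+0.000j
Source currents: i(V1)=-0.02857-0.02202j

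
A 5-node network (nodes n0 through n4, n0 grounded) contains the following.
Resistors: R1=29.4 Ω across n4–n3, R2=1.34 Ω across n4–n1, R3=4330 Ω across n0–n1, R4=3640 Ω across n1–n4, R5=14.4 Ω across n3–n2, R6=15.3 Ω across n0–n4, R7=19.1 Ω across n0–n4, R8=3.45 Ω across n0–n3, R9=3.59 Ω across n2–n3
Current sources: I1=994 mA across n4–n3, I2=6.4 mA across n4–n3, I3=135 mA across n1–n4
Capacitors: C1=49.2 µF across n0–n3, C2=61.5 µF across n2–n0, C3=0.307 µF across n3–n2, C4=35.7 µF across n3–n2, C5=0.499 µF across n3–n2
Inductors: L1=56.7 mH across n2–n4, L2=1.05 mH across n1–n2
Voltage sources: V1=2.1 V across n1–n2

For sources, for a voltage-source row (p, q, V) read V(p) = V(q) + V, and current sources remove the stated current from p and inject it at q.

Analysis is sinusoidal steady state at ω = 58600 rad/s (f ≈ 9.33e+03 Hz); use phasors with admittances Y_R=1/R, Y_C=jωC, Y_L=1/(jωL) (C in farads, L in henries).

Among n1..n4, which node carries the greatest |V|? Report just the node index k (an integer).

1

MNA unknowns: 4 node voltages V₁..V_4 plus 1 source current (V1)
R1: Y=0.03401+0.000j on G[4,3]
R2: Y=0.7463+0.000j on G[4,1]
I1: z[4]−=0.994, z[3]+=0.994
I2: z[4]−=0.0064, z[3]+=0.0064
R3: Y=0.0002309+0.000j on G[0,1]
R4: Y=0.0002747+0.000j on G[1,4]
C1: Y=0.000+2.883j on G[0,3]
R5: Y=0.06944+0.000j on G[3,2]
I3: z[1]−=0.135, z[4]+=0.135
R6: Y=0.06536+0.000j on G[0,4]
R7: Y=0.05236+0.000j on G[0,4]
R8: Y=0.2899+0.000j on G[0,3]
C2: Y=0.000+3.604j on G[2,0]
L1: Y=0.000-0.0003010j on G[2,4]
R9: Y=0.2786+0.000j on G[2,3]
C3: Y=0.000+0.01799j on G[3,2]
L2: Y=0.000-0.01625j on G[1,2]
C4: Y=0.000+2.092j on G[3,2]
C5: Y=0.000+0.02924j on G[3,2]
V1: row V1−V2=2.1, i_V1 at 1,2
solve → V1=2.088+0.1399j, V2=-0.01174+0.1399j, V3=0.02428-0.1408j, V4=0.7730+0.1112j
aux → i_V1=-1.117+0.01267j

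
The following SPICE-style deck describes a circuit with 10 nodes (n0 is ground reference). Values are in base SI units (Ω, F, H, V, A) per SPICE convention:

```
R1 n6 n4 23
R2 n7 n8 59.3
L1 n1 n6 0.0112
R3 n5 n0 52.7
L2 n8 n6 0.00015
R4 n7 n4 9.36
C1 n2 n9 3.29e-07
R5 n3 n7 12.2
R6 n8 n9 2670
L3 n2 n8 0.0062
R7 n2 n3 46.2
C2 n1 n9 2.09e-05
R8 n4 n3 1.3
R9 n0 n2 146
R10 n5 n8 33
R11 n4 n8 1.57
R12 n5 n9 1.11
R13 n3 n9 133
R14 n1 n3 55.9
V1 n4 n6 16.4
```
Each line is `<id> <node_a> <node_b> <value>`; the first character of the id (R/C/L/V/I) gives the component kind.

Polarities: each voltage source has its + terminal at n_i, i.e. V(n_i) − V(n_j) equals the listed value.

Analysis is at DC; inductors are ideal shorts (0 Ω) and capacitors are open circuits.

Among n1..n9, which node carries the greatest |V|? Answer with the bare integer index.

MNA unknowns: 9 node voltages V₁..V_9 plus 4 source currents (L1, L2, L3, V1)
R1: Y=0.04348 on G[6,4]
R2: Y=0.01686 on G[7,8]
L1: row V1−V6=0, i_L1 at 1,6
R3: Y=0.01898 on G[5,0]
L2: row V8−V6=0, i_L2 at 8,6
R4: Y=0.1068 on G[7,4]
C1: Y=0.000 on G[2,9]
R5: Y=0.08197 on G[3,7]
R6: Y=0.0003745 on G[8,9]
L3: row V2−V8=0, i_L3 at 2,8
R7: Y=0.02165 on G[2,3]
C2: Y=0.000 on G[1,9]
R8: Y=0.7692 on G[4,3]
R9: Y=0.006849 on G[0,2]
R10: Y=0.03030 on G[5,8]
R11: Y=0.6369 on G[4,8]
R12: Y=0.9009 on G[5,9]
R13: Y=0.007519 on G[3,9]
R14: Y=0.01789 on G[1,3]
V1: row V4−V6=16.4, i_V1 at 4,6
solve → V1=-1.955, V2=-1.955, V3=13.45, V4=14.45, V5=0.7056, V6=-1.955, V7=12.70, V8=-1.955, V9=0.8099
aux → i_L1=0.2756, i_L2=11.12, i_L3=0.3468, i_V1=-12.11

4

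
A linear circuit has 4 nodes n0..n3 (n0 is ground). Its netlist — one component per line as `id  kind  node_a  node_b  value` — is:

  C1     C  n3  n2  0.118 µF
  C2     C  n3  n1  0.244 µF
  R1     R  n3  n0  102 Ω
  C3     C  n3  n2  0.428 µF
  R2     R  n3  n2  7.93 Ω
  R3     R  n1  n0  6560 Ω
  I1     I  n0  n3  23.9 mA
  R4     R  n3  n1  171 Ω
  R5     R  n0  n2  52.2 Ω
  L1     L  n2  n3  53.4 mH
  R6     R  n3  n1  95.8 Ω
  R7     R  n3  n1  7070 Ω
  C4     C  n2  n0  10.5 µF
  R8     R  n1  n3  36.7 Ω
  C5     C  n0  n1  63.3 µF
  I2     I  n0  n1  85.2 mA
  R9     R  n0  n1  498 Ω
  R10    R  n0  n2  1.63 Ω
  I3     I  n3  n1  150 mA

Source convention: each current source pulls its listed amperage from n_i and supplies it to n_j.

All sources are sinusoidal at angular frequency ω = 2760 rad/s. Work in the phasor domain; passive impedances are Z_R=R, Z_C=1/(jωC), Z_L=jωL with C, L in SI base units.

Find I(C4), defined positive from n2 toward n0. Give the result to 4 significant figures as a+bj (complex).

0.001251-0.003609j A

Apply KCL at each of the 3 non-ground nodes and solve the resulting linear system.
Node n1: branches {C2, R3, R4, R6, R7, R8, C5, I2, R9, I3} → V_1 = 0.2083-1.107j
Node n2: branches {C1, C3, R2, R5, L1, C4, R10} → V_2 = -0.1245-0.04318j
Node n3: branches {C1, C2, R1, C3, R2, I1, R4, L1, R6, R7, R8, I3} → V_3 = -0.7280-0.3137j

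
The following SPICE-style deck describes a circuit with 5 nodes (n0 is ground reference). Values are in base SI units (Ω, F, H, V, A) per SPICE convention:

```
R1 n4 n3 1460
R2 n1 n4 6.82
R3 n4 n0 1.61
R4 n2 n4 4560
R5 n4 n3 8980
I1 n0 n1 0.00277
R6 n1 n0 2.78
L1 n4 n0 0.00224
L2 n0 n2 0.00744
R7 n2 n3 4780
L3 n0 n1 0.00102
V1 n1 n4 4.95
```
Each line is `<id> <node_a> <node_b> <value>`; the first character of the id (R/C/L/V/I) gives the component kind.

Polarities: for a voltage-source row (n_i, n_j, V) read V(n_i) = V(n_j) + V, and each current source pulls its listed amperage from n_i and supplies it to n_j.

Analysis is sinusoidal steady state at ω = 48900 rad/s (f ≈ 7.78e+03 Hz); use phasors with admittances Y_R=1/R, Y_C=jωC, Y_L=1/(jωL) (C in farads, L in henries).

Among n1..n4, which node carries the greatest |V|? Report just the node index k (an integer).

1

MNA unknowns: 4 node voltages V₁..V_4 plus 1 source current (V1)
R1: Y=0.0006849+0.000j on G[4,3]
R2: Y=0.1466+0.000j on G[1,4]
R3: Y=0.6211+0.000j on G[4,0]
R4: Y=0.0002193+0.000j on G[2,4]
R5: Y=0.0001114+0.000j on G[4,3]
I1: z[0]−=0.00277, z[1]+=0.00277
R6: Y=0.3597+0.000j on G[1,0]
L1: Y=0.000-0.009129j on G[4,0]
L2: Y=0.000-0.002749j on G[0,2]
R7: Y=0.0002092+0.000j on G[2,3]
L3: Y=0.000-0.02005j on G[0,1]
V1: row V1−V4=4.95, i_V1 at 1,4
solve → V1=3.137+0.04712j, V2=-0.04136-0.2482j, V3=-1.445-0.01432j, V4=-1.813+0.04712j
aux → i_V1=-1.852+0.04594j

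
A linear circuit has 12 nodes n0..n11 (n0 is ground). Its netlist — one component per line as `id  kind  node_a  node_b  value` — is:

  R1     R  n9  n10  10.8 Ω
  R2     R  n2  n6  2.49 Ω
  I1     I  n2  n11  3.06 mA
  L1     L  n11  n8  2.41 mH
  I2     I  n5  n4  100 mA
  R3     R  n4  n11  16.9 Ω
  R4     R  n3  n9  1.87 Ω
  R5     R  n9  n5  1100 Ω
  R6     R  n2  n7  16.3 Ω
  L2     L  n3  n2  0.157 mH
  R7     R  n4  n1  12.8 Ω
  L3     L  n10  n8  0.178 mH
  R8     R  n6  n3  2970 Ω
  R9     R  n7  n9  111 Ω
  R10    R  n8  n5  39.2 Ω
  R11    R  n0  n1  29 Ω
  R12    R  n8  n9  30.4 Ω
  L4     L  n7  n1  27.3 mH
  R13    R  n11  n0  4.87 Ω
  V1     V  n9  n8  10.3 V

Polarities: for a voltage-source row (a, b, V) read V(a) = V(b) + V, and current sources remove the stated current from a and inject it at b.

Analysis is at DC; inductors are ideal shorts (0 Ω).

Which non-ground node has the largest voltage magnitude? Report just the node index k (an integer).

9

Element admittances at DC:
  Y(R1) = 0.09259 S between n9,n10
  Y(R2) = 0.4016 S between n2,n6
  I1: injects 0.00306 A into n11 (from n2)
  L1: short n11↔n8 (DC inductor)
  I2: injects 0.1 A into n4 (from n5)
  Y(R3) = 0.05917 S between n4,n11
  Y(R4) = 0.5348 S between n3,n9
  Y(R5) = 0.0009091 S between n9,n5
  Y(R6) = 0.06135 S between n2,n7
  L2: short n3↔n2 (DC inductor)
  Y(R7) = 0.07812 S between n4,n1
  L3: short n10↔n8 (DC inductor)
  Y(R8) = 0.0003367 S between n6,n3
  Y(R9) = 0.009009 S between n7,n9
  Y(R10) = 0.02551 S between n8,n5
  Y(R11) = 0.03448 S between n0,n1
  Y(R12) = 0.03289 S between n8,n9
  L4: short n7↔n1 (DC inductor)
  Y(R13) = 0.2053 S between n11,n0
  V1: constraint V(n9)−V(n8) = 10.3
Assemble and solve the 16×16 MNA system:
  V(n1)=4.820  V(n2)=9.005  V(n3)=9.005  V(n4)=3.122  V(n5)=-4.240  V(n6)=9.005  V(n7)=4.820  V(n8)=-0.8094  V(n9)=9.491  V(n10)=-0.8094  V(n11)=-0.8094
  i(L1)=0.4019  i(L2)=0.2598  i(L3)=0.9537  i(L4)=0.2988  i(V1)=-1.607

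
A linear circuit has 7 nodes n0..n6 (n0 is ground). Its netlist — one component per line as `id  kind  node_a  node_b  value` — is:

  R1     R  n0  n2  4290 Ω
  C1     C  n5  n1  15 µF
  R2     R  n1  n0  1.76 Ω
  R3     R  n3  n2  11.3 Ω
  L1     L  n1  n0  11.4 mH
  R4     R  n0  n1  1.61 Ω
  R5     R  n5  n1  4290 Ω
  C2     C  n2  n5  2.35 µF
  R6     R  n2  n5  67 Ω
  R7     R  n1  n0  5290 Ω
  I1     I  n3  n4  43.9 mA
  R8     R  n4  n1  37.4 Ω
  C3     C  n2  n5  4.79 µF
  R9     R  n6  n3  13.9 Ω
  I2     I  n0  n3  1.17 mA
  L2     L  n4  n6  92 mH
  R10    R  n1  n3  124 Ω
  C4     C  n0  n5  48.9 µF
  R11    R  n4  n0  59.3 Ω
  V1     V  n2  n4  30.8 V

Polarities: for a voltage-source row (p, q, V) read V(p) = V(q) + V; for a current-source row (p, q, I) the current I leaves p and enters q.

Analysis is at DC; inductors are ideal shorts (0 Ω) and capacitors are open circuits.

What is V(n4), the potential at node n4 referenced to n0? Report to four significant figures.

-2.734 V

Apply KCL at each of the 6 non-ground nodes and solve the resulting linear system.
Node n1: branches {C1, R2, L1, R4, R5, R7, R8, R10} → V_1 = 0.000
Node n2: branches {R1, R3, C2, R6, C3, V1} → V_2 = 28.07
Node n3: branches {R3, I1, R9, I2, R10} → V_3 = 13.32
Node n4: branches {I1, R8, L2, R11, V1} → V_4 = -2.734
Node n5: branches {C1, R5, C2, R6, C3, C4} → V_5 = 27.63
Node n6: branches {R9, L2} → V_6 = -2.734
Source currents: i(L1)=0.04074, i(L2)=-1.155, i(V1)=-1.318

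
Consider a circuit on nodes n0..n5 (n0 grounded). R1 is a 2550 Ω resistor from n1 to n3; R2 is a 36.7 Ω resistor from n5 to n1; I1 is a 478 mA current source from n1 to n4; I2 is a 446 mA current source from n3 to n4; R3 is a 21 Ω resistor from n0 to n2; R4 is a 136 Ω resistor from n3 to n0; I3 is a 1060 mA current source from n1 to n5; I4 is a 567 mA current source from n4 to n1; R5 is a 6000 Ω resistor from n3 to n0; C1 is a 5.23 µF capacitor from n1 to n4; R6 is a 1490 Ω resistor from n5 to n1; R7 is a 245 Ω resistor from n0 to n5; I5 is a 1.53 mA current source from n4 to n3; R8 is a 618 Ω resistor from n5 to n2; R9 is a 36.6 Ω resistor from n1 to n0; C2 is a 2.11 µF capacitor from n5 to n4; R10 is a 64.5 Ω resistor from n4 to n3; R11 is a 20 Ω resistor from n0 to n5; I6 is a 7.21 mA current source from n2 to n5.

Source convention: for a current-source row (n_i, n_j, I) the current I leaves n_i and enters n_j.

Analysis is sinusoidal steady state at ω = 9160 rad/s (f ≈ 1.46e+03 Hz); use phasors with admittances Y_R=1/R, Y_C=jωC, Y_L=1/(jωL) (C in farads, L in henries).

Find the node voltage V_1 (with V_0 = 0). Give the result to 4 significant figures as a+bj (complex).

Element admittances at ω=9160 rad/s:
  Y(R1) = 0.0003922+0.000j S between n1,n3
  Y(R2) = 0.02725+0.000j S between n5,n1
  I1: injects 0.478 A into n4 (from n1)
  I2: injects 0.446 A into n4 (from n3)
  Y(R3) = 0.04762+0.000j S between n0,n2
  Y(R4) = 0.007353+0.000j S between n3,n0
  I3: injects 1.06 A into n5 (from n1)
  I4: injects 0.567 A into n1 (from n4)
  Y(R5) = 0.0001667+0.000j S between n3,n0
  Y(C1) = 0.000+0.04791j S between n1,n4
  Y(R6) = 0.0006711+0.000j S between n5,n1
  Y(R7) = 0.004082+0.000j S between n0,n5
  I5: injects 0.00153 A into n3 (from n4)
  Y(R8) = 0.001618+0.000j S between n5,n2
  Y(R9) = 0.02732+0.000j S between n1,n0
  Y(C2) = 0.000+0.01933j S between n5,n4
  Y(R10) = 0.01550+0.000j S between n4,n3
  Y(R11) = 0.05000+0.000j S between n0,n5
  I6: injects 0.00721 A into n5 (from n2)
Assemble and solve the 5×5 MNA system:
  V(n1)=-10.83+3.773j  V(n2)=0.1331-0.06367j  V(n3)=-22.69+0.6254j  V(n4)=-5.320+0.8492j  V(n5)=8.507-1.937j

-10.83+3.773j V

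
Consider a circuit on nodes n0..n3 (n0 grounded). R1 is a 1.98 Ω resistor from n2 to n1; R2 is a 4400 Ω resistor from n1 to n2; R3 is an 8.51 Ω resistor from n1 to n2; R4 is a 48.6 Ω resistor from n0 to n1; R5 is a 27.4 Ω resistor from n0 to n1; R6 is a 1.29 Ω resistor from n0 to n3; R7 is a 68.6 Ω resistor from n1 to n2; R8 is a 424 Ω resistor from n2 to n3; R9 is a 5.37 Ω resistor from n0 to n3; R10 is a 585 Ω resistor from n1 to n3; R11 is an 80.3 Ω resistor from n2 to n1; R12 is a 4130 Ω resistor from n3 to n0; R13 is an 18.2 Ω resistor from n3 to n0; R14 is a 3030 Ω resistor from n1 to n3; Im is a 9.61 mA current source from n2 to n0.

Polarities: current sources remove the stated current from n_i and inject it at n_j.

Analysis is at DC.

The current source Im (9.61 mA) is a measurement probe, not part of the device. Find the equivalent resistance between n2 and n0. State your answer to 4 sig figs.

R_eq = 17.69 Ω

MNA unknowns: 3 node voltages V₁..V_3
R1: Y=0.5051 on G[2,1]
R2: Y=0.0002273 on G[1,2]
R3: Y=0.1175 on G[1,2]
R4: Y=0.02058 on G[0,1]
R5: Y=0.03650 on G[0,1]
R6: Y=0.7752 on G[0,3]
R7: Y=0.01458 on G[1,2]
R8: Y=0.002358 on G[2,3]
R9: Y=0.1862 on G[0,3]
R10: Y=0.001709 on G[1,3]
R11: Y=0.01245 on G[2,1]
R12: Y=0.0002421 on G[3,0]
R13: Y=0.05495 on G[3,0]
R14: Y=0.0003300 on G[1,3]
Im: z[2]−=0.00961, z[0]+=0.00961
solve → V1=-0.1558, V2=-0.1700, V3=-0.0007040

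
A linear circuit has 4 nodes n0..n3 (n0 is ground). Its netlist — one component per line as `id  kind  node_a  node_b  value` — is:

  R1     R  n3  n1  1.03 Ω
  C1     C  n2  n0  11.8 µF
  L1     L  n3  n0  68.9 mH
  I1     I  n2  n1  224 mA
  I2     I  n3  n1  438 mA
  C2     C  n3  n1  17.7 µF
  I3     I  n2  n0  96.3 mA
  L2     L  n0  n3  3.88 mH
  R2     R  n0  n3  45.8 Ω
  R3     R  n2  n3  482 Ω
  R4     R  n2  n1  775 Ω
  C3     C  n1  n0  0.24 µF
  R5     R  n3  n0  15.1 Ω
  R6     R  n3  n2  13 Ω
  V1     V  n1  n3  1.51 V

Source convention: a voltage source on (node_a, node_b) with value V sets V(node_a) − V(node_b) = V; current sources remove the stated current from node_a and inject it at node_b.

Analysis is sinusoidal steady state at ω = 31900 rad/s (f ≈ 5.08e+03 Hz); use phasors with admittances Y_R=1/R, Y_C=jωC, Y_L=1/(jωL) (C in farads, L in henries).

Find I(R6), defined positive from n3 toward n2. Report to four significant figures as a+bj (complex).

0.1044-0.02715j A

Apply KCL at each of the 3 non-ground nodes and solve the resulting linear system.
Node n1: branches {R1, I1, I2, C2, R4, C3, V1} → V_1 = 2.792+0.2033j
Node n2: branches {C1, I1, I3, R3, R4, R6} → V_2 = -0.07528+0.5562j
Node n3: branches {R1, L1, I2, C2, L2, R2, R3, R5, R6, V1} → V_3 = 1.282+0.2033j
Source currents: i(V1)=-0.8062-0.8735j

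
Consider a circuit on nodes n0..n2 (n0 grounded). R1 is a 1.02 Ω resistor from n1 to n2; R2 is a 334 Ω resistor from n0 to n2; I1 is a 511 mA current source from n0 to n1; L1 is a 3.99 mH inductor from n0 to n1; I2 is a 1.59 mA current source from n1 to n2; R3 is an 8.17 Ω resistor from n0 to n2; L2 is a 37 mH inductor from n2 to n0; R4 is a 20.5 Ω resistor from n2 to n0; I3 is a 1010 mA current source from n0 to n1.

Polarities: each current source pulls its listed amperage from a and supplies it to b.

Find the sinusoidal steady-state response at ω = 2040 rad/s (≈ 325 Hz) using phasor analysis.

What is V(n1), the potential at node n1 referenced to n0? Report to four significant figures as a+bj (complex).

5.707+5.106j V

Element admittances at ω=2040 rad/s:
  Y(R1) = 0.9804+0.000j S between n1,n2
  Y(R2) = 0.002994+0.000j S between n0,n2
  I1: injects 0.511 A into n1 (from n0)
  Y(L1) = 0.000-0.1229j S between n0,n1
  I2: injects 0.00159 A into n2 (from n1)
  Y(R3) = 0.1224+0.000j S between n0,n2
  Y(L2) = 0.000-0.01325j S between n2,n0
  Y(R4) = 0.04878+0.000j S between n2,n0
  I3: injects 1.01 A into n1 (from n0)
Assemble and solve the 2×2 MNA system:
  V(n1)=5.707+5.106j  V(n2)=4.797+4.391j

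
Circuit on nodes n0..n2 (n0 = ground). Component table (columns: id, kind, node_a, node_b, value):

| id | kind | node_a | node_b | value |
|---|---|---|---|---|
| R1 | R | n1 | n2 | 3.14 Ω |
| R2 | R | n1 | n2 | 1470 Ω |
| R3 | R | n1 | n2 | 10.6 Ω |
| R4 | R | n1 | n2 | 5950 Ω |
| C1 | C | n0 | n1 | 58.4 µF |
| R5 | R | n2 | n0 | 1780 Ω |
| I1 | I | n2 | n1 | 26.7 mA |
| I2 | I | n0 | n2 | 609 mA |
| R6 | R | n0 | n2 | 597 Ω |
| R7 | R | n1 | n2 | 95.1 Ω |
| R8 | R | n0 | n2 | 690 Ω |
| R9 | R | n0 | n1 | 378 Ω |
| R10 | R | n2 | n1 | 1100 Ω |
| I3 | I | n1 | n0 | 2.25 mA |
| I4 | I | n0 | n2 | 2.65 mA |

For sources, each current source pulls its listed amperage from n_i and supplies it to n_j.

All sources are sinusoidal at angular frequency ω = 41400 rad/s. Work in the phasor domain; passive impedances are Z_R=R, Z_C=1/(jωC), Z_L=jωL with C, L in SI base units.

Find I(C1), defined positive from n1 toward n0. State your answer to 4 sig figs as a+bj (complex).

0.6044+0.001575j A

Element admittances at ω=41400 rad/s:
  Y(R1) = 0.3185+0.000j S between n1,n2
  Y(R2) = 0.0006803+0.000j S between n1,n2
  Y(R3) = 0.09434+0.000j S between n1,n2
  Y(R4) = 0.0001681+0.000j S between n1,n2
  Y(C1) = 0.000+2.418j S between n0,n1
  Y(R5) = 0.0005618+0.000j S between n2,n0
  I1: injects 0.0267 A into n1 (from n2)
  I2: injects 0.609 A into n2 (from n0)
  Y(R6) = 0.001675+0.000j S between n0,n2
  Y(R7) = 0.01052+0.000j S between n1,n2
  Y(R8) = 0.001449+0.000j S between n0,n2
  Y(R9) = 0.002646+0.000j S between n0,n1
  Y(R10) = 0.0009091+0.000j S between n2,n1
  I3: injects 0.00225 A into n0 (from n1)
  I4: injects 0.00265 A into n2 (from n0)
Assemble and solve the 2×2 MNA system:
  V(n1)=0.0006513-0.2500j  V(n2)=1.365-0.2478j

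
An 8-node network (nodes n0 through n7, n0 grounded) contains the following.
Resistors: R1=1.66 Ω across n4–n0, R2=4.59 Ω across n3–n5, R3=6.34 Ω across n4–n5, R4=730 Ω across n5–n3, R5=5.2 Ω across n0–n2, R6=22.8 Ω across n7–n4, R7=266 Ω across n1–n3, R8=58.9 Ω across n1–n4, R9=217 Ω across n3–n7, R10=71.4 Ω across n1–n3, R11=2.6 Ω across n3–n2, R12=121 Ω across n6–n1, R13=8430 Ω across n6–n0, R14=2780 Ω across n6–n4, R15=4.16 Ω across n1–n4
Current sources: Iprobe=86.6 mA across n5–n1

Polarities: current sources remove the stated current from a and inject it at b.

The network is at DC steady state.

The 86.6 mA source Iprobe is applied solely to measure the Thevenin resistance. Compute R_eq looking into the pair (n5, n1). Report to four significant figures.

R_eq = 7.507 Ω

Element admittances at DC:
  Y(R1) = 0.6024 S between n4,n0
  Y(R2) = 0.2179 S between n3,n5
  Y(R3) = 0.1577 S between n4,n5
  Y(R4) = 0.001370 S between n5,n3
  Y(R5) = 0.1923 S between n0,n2
  Y(R6) = 0.04386 S between n7,n4
  Y(R7) = 0.003759 S between n1,n3
  Y(R8) = 0.01698 S between n1,n4
  Y(R9) = 0.004608 S between n3,n7
  Y(R10) = 0.01401 S between n1,n3
  Y(R11) = 0.3846 S between n3,n2
  Y(R12) = 0.008264 S between n6,n1
  Y(R13) = 0.0001186 S between n6,n0
  Y(R14) = 0.0003597 S between n6,n4
  Y(R15) = 0.2404 S between n1,n4
  Iprobe: injects 0.0866 A into n1 (from n5)
Assemble and solve the 7×7 MNA system:
  V(n1)=0.3370  V(n2)=-0.1128  V(n3)=-0.1692  V(n4)=0.03595  V(n5)=-0.3131  V(n6)=0.3200  V(n7)=0.01644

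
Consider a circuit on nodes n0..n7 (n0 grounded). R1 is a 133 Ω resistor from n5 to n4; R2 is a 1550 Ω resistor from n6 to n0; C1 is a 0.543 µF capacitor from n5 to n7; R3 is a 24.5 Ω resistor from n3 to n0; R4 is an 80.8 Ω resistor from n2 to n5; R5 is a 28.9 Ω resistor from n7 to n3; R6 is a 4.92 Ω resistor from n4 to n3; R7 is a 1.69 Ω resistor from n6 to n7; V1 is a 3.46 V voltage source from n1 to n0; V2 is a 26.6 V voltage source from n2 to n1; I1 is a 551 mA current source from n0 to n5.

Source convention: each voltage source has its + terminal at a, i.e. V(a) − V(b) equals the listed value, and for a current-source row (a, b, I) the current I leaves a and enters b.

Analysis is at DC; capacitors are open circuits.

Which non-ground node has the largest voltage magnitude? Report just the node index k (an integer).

Apply KCL at each of the 7 non-ground nodes and solve the resulting linear system.
Node n1: branches {V1, V2} → V_1 = 3.460
Node n2: branches {R4, V2} → V_2 = 30.06
Node n3: branches {R3, R5, R6} → V_3 = 7.409
Node n4: branches {R1, R6} → V_4 = 8.920
Node n5: branches {R1, C1, R4, I1} → V_5 = 49.77
Node n6: branches {R2, R7} → V_6 = 7.266
Node n7: branches {C1, R5, R7} → V_7 = 7.274
Source currents: i(V1)=0.2439, i(V2)=0.2439

5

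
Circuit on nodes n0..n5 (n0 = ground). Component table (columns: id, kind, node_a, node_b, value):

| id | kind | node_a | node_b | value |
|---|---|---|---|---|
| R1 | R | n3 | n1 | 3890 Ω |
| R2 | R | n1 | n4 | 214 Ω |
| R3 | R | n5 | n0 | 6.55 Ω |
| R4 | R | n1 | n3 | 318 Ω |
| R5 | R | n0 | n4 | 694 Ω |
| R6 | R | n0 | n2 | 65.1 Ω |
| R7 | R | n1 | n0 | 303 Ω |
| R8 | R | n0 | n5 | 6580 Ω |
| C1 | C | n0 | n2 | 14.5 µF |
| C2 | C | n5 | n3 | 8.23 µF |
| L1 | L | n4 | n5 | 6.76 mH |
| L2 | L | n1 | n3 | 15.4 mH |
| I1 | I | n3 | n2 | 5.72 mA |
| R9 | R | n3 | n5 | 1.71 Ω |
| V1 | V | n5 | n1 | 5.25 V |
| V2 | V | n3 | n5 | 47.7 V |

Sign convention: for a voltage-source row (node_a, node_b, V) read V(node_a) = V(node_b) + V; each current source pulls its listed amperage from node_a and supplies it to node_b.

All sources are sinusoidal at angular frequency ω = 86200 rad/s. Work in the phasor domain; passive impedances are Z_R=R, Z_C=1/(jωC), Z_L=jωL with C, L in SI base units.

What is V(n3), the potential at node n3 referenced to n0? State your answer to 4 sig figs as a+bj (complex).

47.81+0.009628j V

Element admittances at ω=86200 rad/s:
  Y(R1) = 0.0002571+0.000j S between n3,n1
  Y(R2) = 0.004673+0.000j S between n1,n4
  Y(R3) = 0.1527+0.000j S between n5,n0
  Y(R4) = 0.003145+0.000j S between n1,n3
  Y(R5) = 0.001441+0.000j S between n0,n4
  Y(R6) = 0.01536+0.000j S between n0,n2
  Y(R7) = 0.003300+0.000j S between n1,n0
  Y(R8) = 0.0001520+0.000j S between n0,n5
  Y(C1) = 0.000+1.250j S between n0,n2
  Y(C2) = 0.000+0.7094j S between n5,n3
  Y(L1) = 0.000-0.001716j S between n4,n5
  Y(L2) = 0.000-0.0007533j S between n1,n3
  I1: injects 0.00572 A into n2 (from n3)
  Y(R9) = 0.5848+0.000j S between n3,n5
  V1: constraint V(n5)−V(n1) = 5.25
  V2: constraint V(n3)−V(n5) = 47.7
Assemble and solve the 7×7 MNA system:
  V(n1)=-5.142+0.009628j  V(n2)=5.623e-05-0.004576j  V(n3)=47.81+0.009628j  V(n4)=-3.635-1.043j  V(n5)=0.1079+0.009628j
  i(V1)=-0.2041+0.04484j  i(V2)=-28.08-33.80j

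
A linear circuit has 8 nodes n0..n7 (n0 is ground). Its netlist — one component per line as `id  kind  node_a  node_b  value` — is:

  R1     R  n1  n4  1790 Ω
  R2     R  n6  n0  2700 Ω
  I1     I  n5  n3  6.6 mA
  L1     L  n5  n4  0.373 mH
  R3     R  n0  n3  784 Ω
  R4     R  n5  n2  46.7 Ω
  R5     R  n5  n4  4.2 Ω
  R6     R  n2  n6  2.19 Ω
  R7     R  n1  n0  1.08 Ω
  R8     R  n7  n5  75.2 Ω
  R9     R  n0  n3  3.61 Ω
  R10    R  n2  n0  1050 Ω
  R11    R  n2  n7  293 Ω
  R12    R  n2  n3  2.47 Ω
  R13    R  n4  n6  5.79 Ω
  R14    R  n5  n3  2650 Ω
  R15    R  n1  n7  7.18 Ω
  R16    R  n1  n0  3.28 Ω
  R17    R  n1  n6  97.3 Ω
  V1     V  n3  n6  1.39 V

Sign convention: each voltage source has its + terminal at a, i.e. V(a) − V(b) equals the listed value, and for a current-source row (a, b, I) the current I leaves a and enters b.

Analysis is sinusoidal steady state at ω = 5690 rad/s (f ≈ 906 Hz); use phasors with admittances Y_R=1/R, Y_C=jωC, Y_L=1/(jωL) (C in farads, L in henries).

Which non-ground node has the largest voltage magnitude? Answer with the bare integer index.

Element admittances at ω=5690 rad/s:
  Y(R1) = 0.0005587+0.000j S between n1,n4
  Y(R2) = 0.0003704+0.000j S between n6,n0
  I1: injects 0.0066 A into n3 (from n5)
  Y(L1) = 0.000-0.4712j S between n5,n4
  Y(R3) = 0.001276+0.000j S between n0,n3
  Y(R4) = 0.02141+0.000j S between n5,n2
  Y(R5) = 0.2381+0.000j S between n5,n4
  Y(R6) = 0.4566+0.000j S between n2,n6
  Y(R7) = 0.9259+0.000j S between n1,n0
  Y(R8) = 0.01330+0.000j S between n7,n5
  Y(R9) = 0.2770+0.000j S between n0,n3
  Y(R10) = 0.0009524+0.000j S between n2,n0
  Y(R11) = 0.003413+0.000j S between n2,n7
  Y(R12) = 0.4049+0.000j S between n2,n3
  Y(R13) = 0.1727+0.000j S between n4,n6
  Y(R14) = 0.0003774+0.000j S between n5,n3
  Y(R15) = 0.1393+0.000j S between n1,n7
  Y(R16) = 0.3049+0.000j S between n1,n0
  Y(R17) = 0.01028+0.000j S between n1,n6
  V1: constraint V(n3)−V(n6) = 1.39
Assemble and solve the 8×8 MNA system:
  V(n1)=-0.02347+0.0002218j  V(n2)=-0.6392-0.0003456j  V(n3)=0.1077-0.0009787j  V(n4)=-1.172-0.005843j  V(n5)=-1.154+0.02469j  V(n6)=-1.282-0.0009787j  V(n7)=-0.1333+0.002295j
  i(V1)=-0.3262+0.0005384j

6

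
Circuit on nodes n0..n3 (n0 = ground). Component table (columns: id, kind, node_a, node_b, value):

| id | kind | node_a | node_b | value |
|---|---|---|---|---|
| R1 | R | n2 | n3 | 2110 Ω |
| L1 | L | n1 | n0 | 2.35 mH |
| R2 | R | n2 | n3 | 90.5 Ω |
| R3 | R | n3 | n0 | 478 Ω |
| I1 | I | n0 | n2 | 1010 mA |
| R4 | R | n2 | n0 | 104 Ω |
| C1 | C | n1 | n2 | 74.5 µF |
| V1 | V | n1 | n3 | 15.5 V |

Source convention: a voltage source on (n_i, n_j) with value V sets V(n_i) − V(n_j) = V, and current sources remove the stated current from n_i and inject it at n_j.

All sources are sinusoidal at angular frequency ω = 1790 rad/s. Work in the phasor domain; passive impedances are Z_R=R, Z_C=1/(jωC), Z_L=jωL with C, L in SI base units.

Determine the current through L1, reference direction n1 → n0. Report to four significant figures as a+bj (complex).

MNA unknowns: 3 node voltages V₁..V_3 plus 1 source current (V1)
R1: Y=0.0004739+0.000j on G[2,3]
L1: Y=0.000-0.2377j on G[1,0]
R2: Y=0.01105+0.000j on G[2,3]
R3: Y=0.002092+0.000j on G[3,0]
I1: z[0]−=1.01, z[2]+=1.01
R4: Y=0.009615+0.000j on G[2,0]
C1: Y=0.000+0.1334j on G[1,2]
V1: row V1−V3=15.5, i_V1 at 1,3
solve → V1=-0.03332+4.360j, V2=0.6244-1.772j, V3=-15.53+4.360j
aux → i_V1=-0.2187+0.07979j

1.036+0.007922j A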